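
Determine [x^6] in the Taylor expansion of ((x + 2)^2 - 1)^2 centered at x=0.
Expand to order 6: ((x + 2)^2 - 1)^2 = x^4 + 8·x^3 + 22·x^2 + 24·x + 9 + O(x^7).
The coefficient of x^6 is 0.

Final answer: 0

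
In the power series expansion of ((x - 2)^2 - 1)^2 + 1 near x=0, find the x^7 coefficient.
Expand to order 7: ((x - 2)^2 - 1)^2 + 1 = x^4 - 8·x^3 + 22·x^2 - 24·x + 10 + O(x^8).
The coefficient of x^7 is 0.

Final answer: 0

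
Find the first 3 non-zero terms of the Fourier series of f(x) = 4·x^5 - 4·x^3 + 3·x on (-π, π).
(-168·π^2 + 8·π^4 + 1014)·sin(x) + (-4·π^4 - 39 + 24·π^2)·sin(2·x) + (-232·π^2/27 + 626/81 + 8·π^4/3)·sin(3·x)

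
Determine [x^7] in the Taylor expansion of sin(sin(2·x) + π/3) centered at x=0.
Expand to order 7: sin(sin(2·x) + π/3) = -512·x^7/315 - 74·√(3)·x^6/45 + 8·x^5/5 + 5·√(3)·x^4/3 - 4·x^3/3 - √(3)·x^2 + x + √(3)/2 + O(x^8).
The coefficient of x^7 is -512/315.

Final answer: -512/315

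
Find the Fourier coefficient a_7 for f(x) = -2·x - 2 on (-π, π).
a_7 = (1/π) ∫_{-π}^{π} f(x)·cos(7x) dx.
Evaluate the integral (use parity and integration by parts as needed): a_7 = 0.

Final answer: 0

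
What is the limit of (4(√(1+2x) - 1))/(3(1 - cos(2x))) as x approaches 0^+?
Both numerator and denominator → 0 as x → 0^+; this is a 0/0 indeterminate form.
Expand each to leading order near x = 0: numerator ~ 4·x, denominator ~ 6·x^2.
The limit of the ratio is ∞.

Final answer: ∞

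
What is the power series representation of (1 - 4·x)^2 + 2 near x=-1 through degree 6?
27 - 40·(x + 1) + 16·(x + 1)^2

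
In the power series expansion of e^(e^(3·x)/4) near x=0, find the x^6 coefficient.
Expand to order 6: e^(e^(3·x)/4) = 1281501·x^6·e^(1/4)/327680 + 134217·x^5·e^(1/4)/40960 + 5427·x^4·e^(1/4)/2048 + 261·x^3·e^(1/4)/128 + 45·x^2·e^(1/4)/32 + 3·x·e^(1/4)/4 + e^(1/4) + O(x^7).
The coefficient of x^6 is 1281501·e^(1/4)/327680.

Final answer: 1281501·e^(1/4)/327680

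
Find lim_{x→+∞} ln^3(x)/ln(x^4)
This is an ∞/∞ indeterminate form as x → +∞.
Write ln(x^4) = 4·ln(x), reducing the quotient to ln^2(x)/4 → ∞.
Limit = ∞.

Final answer: ∞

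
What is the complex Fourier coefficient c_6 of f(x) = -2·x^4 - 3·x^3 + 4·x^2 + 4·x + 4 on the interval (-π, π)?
Compute the real Fourier coefficients first: a_6 = 14/27 - 4·π^2/9, b_6 = -3/2 + π^2.
Then c_6 = (a_6 − i·b_6)/2 = -2·π^2/9 + 7/27 - i·π^2/2 + 3·i/4.

Final answer: -2·π^2/9 + 7/27 - i·π^2/2 + 3·i/4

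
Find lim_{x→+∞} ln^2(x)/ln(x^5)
This is an ∞/∞ indeterminate form as x → +∞.
Write ln(x^5) = 5·ln(x), reducing the quotient to ln(x)/5 → ∞.
Limit = ∞.

Final answer: ∞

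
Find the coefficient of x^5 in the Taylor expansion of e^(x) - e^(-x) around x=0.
Expand to order 5: e^(x) - e^(-x) = x^5/60 + x^3/3 + 2·x + O(x^6).
The coefficient of x^5 is 1/60.

Final answer: 1/60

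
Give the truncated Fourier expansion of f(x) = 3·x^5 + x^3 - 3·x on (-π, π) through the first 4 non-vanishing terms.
(-118·π^2 + 6·π^4 + 702)·sin(x) + (-3·π^4 - 18 + 14·π^2)·sin(2·x) + (-34·π^2/9 + 14/27 + 2·π^4)·sin(3·x) + (-3·π^4/2 + 63/64 + 11·π^2/8)·sin(4·x)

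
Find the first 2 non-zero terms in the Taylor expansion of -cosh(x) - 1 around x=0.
-x^2/2 - 2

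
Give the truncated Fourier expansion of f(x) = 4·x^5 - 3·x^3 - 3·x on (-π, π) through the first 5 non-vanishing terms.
(-166·π^2 + 8·π^4 + 990)·sin(x) + (-4·π^4 - 63/2 + 23·π^2)·sin(2·x) + (-214·π^2/27 + 266/81 + 8·π^4/3)·sin(3·x) + (-2·π^4 + 4·π^2)·sin(4·x) + (-62·π^2/25 - 378/625 + 8·π^4/5)·sin(5·x)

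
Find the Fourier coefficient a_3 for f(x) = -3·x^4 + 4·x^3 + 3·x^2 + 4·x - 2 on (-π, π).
a_3 = (1/π) ∫_{-π}^{π} f(x)·cos(3x) dx.
Evaluate the integral (use parity and integration by parts as needed): a_3 = -28/9 + 8·π^2/3.

Final answer: -28/9 + 8·π^2/3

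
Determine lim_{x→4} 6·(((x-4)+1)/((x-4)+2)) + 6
Direct substitution at x = 4 gives 9.

Final answer: 9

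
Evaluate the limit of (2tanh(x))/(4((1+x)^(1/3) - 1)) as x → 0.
Both numerator and denominator → 0 as x → 0; this is a 0/0 indeterminate form.
Expand each to leading order near x = 0: numerator ~ 2·x, denominator ~ 4·x/3.
The limit of the ratio is 3/2.

Final answer: 3/2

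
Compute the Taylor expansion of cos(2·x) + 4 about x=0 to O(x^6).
2·x^4/3 - 2·x^2 + 5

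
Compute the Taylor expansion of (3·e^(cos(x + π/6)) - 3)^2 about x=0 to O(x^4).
x^3·(-3 + 3·e^(√(3)/2))^2·(3·e^(√(3)/2)/(8·(-3 + 3·e^(√(3)/2))) + 3·√(3)·e^(√(3)/2)/(4·(-3 + 3·e^(√(3)/2))) - 3·(-3·√(3)·e^(√(3)/2)/(4·(-3 + 3·e^(√(3)/2))) + 3·e^(√(3)/2)/(8·(-3 + 3·e^(√(3)/2))))·e^(√(3)/2)/(-3 + 3·e^(√(3)/2))) + x^2·(-3 + 3·e^(√(3)/2))^2·(-3·√(3)·e^(√(3)/2)/(2·(-3 + 3·e^(√(3)/2))) + 3·e^(√(3)/2)/(4·(-3 + 3·e^(√(3)/2))) + 9·e^(√(3))/(4·(-3 + 3·e^(√(3)/2))^2)) - 3·x·(-3 + 3·e^(√(3)/2))·e^(√(3)/2) + (-3 + 3·e^(√(3)/2))^2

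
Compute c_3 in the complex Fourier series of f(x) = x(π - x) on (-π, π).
Compute the real Fourier coefficients first: a_3 = 4/9, b_3 = 2·π/3.
Then c_3 = (a_3 − i·b_3)/2 = 2/9 - i·π/3.

Final answer: 2/9 - i·π/3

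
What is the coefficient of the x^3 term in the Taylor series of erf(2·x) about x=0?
Expand to order 3: erf(2·x) = -16·x^3/(3·√(π)) + 4·x/√(π) + O(x^4).
The coefficient of x^3 is -16/(3·√(π)).

Final answer: -16/(3·√(π))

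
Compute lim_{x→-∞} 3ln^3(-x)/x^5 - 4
The quotient is an ∞/∞ indeterminate form as x → -∞.
Compare growth rates of the dominant terms (exponentials ≫ polynomials ≫ logarithms), or apply L'Hôpital's rule; the quotient → 0.
Adding the constant: 0 - 4 = -4. Limit = -4.

Final answer: -4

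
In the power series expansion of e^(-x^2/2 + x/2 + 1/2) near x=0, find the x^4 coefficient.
Expand to order 4: e^(-x^2/2 + x/2 + 1/2) = 25·x^4·e^(1/2)/384 - 11·x^3·e^(1/2)/48 - 3·x^2·e^(1/2)/8 + x·e^(1/2)/2 + e^(1/2) + O(x^5).
The coefficient of x^4 is 25·e^(1/2)/384.

Final answer: 25·e^(1/2)/384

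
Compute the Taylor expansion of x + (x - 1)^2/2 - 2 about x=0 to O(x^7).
x^2/2 - 3/2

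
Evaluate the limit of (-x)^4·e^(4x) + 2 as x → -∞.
The product is a 0·∞ indeterminate form at x → -∞.
Rewrite the product as (-x)^4 / e^(-4x) (an ∞/∞ form) and apply L'Hôpital, or use the standard hierarchy e^(4|x|) ≫ |(-x)^4| as x → -∞.
The indeterminate product → 0, so the limit = 2.

Final answer: 2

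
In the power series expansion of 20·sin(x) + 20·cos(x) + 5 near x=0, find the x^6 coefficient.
Expand to order 6: 20·sin(x) + 20·cos(x) + 5 = -x^6/36 + x^5/6 + 5·x^4/6 - 10·x^3/3 - 10·x^2 + 20·x + 25 + O(x^7).
The coefficient of x^6 is -1/36.

Final answer: -1/36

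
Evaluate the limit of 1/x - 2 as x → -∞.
Evaluate the dominant behaviour as x → -∞; each term tends to a finite value or vanishes.
Limit = -2.

Final answer: -2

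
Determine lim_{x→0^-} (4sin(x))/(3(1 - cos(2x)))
Both numerator and denominator → 0 as x → 0^-; this is a 0/0 indeterminate form.
Expand each to leading order near x = 0: numerator ~ 4·x, denominator ~ 6·x^2.
The limit of the ratio is -∞.

Final answer: -∞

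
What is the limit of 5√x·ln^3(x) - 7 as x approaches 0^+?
The product is a 0·∞ indeterminate form at x → 0⁺.
Rewrite the product as 5·ln^3(x) / x^(-1/2) and apply L'Hôpital, or use the standard hierarchy x^(-1/2) ≫ |ln x|^3 as x → 0⁺.
The indeterminate product → 0, so the limit = -7.

Final answer: -7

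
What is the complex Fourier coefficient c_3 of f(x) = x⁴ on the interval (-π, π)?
Compute the real Fourier coefficients first: a_3 = 16/27 - 8·π^2/9, b_3 = 0.
Then c_3 = (a_3 − i·b_3)/2 = 8/27 - 4·π^2/9.

Final answer: 8/27 - 4·π^2/9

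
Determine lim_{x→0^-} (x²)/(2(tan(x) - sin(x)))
Both numerator and denominator → 0 as x → 0^-; this is a 0/0 indeterminate form.
Expand each to leading order near x = 0: numerator ~ x^2, denominator ~ x^3.
The limit of the ratio is -∞.

Final answer: -∞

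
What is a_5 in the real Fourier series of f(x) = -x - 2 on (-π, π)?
a_5 = (1/π) ∫_{-π}^{π} f(x)·cos(5x) dx.
Evaluate the integral (use parity and integration by parts as needed): a_5 = 0.

Final answer: 0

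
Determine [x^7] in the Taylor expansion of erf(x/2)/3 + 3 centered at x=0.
Expand to order 7: erf(x/2)/3 + 3 = -x^7/(8064·√(π)) + x^5/(480·√(π)) - x^3/(36·√(π)) + x/(3·√(π)) + 3 + O(x^8).
The coefficient of x^7 is -1/(8064·√(π)).

Final answer: -1/(8064·√(π))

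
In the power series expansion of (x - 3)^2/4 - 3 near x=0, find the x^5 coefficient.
Expand to order 5: (x - 3)^2/4 - 3 = x^2/4 - 3·x/2 - 3/4 + O(x^6).
The coefficient of x^5 is 0.

Final answer: 0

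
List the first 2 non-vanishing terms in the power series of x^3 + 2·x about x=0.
x^3 + 2·x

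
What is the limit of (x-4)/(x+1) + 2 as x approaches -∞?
Evaluate the dominant behaviour as x → -∞; each term tends to a finite value or vanishes.
Limit = 3.

Final answer: 3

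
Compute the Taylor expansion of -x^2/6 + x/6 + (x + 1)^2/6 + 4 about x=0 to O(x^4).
x/2 + 25/6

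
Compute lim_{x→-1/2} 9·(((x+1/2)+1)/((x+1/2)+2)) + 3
Direct substitution at x = -1/2 gives 15/2.

Final answer: 15/2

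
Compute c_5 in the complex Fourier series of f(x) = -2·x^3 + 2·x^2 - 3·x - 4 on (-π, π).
Compute the real Fourier coefficients first: a_5 = -8/25, b_5 = -4·π^2/5 - 126/125.
Then c_5 = (a_5 − i·b_5)/2 = -4/25 + 63·i/125 + 2·i·π^2/5.

Final answer: -4/25 + 63·i/125 + 2·i·π^2/5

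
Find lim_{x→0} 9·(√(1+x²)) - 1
Direct substitution at x = 0 gives 8.

Final answer: 8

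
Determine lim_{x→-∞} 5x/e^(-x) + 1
The quotient is an ∞/∞ indeterminate form as x → -∞.
Compare growth rates of the dominant terms (exponentials ≫ polynomials ≫ logarithms), or apply L'Hôpital's rule; the quotient → 0.
Adding the constant: 0 + 1 = 1. Limit = 1.

Final answer: 1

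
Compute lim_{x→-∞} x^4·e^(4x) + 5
The product is a 0·∞ indeterminate form at x → -∞.
Rewrite the product as x^4 / e^(-4x) (an ∞/∞ form) and apply L'Hôpital, or use the standard hierarchy e^(4|x|) ≫ |x^4| as x → -∞.
The indeterminate product → 0, so the limit = 5.

Final answer: 5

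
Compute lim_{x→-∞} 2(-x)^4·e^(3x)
This is a 0·∞ indeterminate form at x → -∞.
Rewrite the product as 2(-x)^4 / e^(-3x) (an ∞/∞ form) and apply L'Hôpital, or use the standard hierarchy e^(3|x|) ≫ |(-x)^4| as x → -∞.
The indeterminate product → 0, so the limit = 0.

Final answer: 0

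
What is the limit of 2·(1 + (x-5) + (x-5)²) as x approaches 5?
Direct substitution at x = 5 gives 2.

Final answer: 2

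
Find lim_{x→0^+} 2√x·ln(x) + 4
The product is a 0·∞ indeterminate form at x → 0⁺.
Rewrite the product as 2·ln(x) / x^(-1/2) and apply L'Hôpital, or use the standard hierarchy x^(-1/2) ≫ |ln x| as x → 0⁺.
The indeterminate product → 0, so the limit = 4.

Final answer: 4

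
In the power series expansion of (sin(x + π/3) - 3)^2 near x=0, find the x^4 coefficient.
Expand to order 4: (sin(x + π/3) - 3)^2 = x^4·(-3 + √(3)/2)^2·(√(3)/(24·(-3 + √(3)/2)) + 5/(48·(-3 + √(3)/2)^2)) + x^3·(-3 + √(3)/2)^2·(-√(3)/(4·(-3 + √(3)/2)^2) - 1/(6·(-3 + √(3)/2))) + x^2·(-3 + √(3)/2)^2·(1/(4·(-3 + √(3)/2)^2) - √(3)/(2·(-3 + √(3)/2))) + x·(-3 + √(3)/2) + (-3 + √(3)/2)^2 + O(x^5).
The coefficient of x^4 is (-3 + √(3)/2)^2·(√(3)/(24·(-3 + √(3)/2)) + 5/(48·(-3 + √(3)/2)^2)).

Final answer: (-3 + √(3)/2)^2·(√(3)/(24·(-3 + √(3)/2)) + 5/(48·(-3 + √(3)/2)^2))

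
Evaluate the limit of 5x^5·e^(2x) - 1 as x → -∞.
The product is a 0·∞ indeterminate form at x → -∞.
Rewrite the product as 5x^5 / e^(-2x) (an ∞/∞ form) and apply L'Hôpital, or use the standard hierarchy e^(2|x|) ≫ |x^5| as x → -∞.
The indeterminate product → 0, so the limit = -1.

Final answer: -1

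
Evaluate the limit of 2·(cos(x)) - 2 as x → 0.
Direct substitution at x = 0 gives 0.

Final answer: 0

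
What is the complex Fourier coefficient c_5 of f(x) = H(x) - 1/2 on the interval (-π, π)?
Compute the real Fourier coefficients first: a_5 = 0, b_5 = 2/(5·π).
Then c_5 = (a_5 − i·b_5)/2 = -i/(5·π).

Final answer: -i/(5·π)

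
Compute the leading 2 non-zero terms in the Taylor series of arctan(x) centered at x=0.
-x^3/3 + x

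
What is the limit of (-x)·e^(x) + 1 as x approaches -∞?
The product is a 0·∞ indeterminate form at x → -∞.
Rewrite the product as (-x) / e^(-x) (an ∞/∞ form) and apply L'Hôpital, or use the standard hierarchy e^(|x|) ≫ |(-x)| as x → -∞.
The indeterminate product → 0, so the limit = 1.

Final answer: 1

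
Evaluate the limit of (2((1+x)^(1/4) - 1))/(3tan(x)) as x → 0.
Both numerator and denominator → 0 as x → 0; this is a 0/0 indeterminate form.
Expand each to leading order near x = 0: numerator ~ x/2, denominator ~ 3·x.
The limit of the ratio is 1/6.

Final answer: 1/6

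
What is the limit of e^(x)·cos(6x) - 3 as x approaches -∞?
Evaluate the dominant behaviour as x → -∞; each term tends to a finite value or vanishes.
Limit = -3.

Final answer: -3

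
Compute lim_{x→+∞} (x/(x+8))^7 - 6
As x → +∞: x/(x+8) = 1/(1 + 8/x) → 1, and the 7th power of a limit-1 base also → 1; with the additive constant, 1 - 6 = -5.
Limit = -5.

Final answer: -5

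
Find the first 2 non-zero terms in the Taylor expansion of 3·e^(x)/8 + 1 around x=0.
3·x/8 + 11/8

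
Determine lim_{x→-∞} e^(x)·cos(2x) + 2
Evaluate the dominant behaviour as x → -∞; each term tends to a finite value or vanishes.
Limit = 2.

Final answer: 2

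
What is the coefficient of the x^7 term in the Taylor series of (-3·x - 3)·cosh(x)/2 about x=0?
Expand to order 7: (-3·x - 3)·cosh(x)/2 = -x^7/480 - x^6/480 - x^5/16 - x^4/16 - 3·x^3/4 - 3·x^2/4 - 3·x/2 - 3/2 + O(x^8).
The coefficient of x^7 is -1/480.

Final answer: -1/480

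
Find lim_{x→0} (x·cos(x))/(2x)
Both numerator and denominator → 0 as x → 0; this is a 0/0 indeterminate form.
Expand each to leading order near x = 0: numerator ~ x, denominator ~ 2·x.
The limit of the ratio is 1/2.

Final answer: 1/2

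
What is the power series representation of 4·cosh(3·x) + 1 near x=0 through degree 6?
81·x^6/20 + 27·x^4/2 + 18·x^2 + 5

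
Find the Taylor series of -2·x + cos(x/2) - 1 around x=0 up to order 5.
x^4/384 - x^2/8 - 2·x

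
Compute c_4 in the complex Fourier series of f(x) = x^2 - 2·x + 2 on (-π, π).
Compute the real Fourier coefficients first: a_4 = 1/4, b_4 = 1.
Then c_4 = (a_4 − i·b_4)/2 = 1/8 - i/2.

Final answer: 1/8 - i/2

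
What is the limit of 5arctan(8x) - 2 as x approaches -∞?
Evaluate the dominant behaviour as x → -∞; each term tends to a finite value or vanishes.
Limit = -5·π/2 - 2.

Final answer: -5·π/2 - 2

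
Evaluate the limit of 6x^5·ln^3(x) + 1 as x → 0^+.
The product is a 0·∞ indeterminate form at x → 0⁺.
Rewrite the product as 6·ln^3(x) / x^(-5) and apply L'Hôpital, or use the standard hierarchy x^(-5) ≫ |ln x|^3 as x → 0⁺.
The indeterminate product → 0, so the limit = 1.

Final answer: 1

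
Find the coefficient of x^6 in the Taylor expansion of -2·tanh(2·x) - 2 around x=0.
Expand to order 6: -2·tanh(2·x) - 2 = -128·x^5/15 + 16·x^3/3 - 4·x - 2 + O(x^7).
The coefficient of x^6 is 0.

Final answer: 0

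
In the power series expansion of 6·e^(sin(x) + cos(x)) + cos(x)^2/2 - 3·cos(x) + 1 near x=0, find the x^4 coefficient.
Expand to order 4: 6·e^(sin(x) + cos(x)) + cos(x)^2/2 - 3·cos(x) + 1 = x^4·(1/24 - 5·e/4) - 3·e·x^3 + x^2 + 6·e·x - 3/2 + 6·e + O(x^5).
The coefficient of x^4 is 1/24 - 5·e/4.

Final answer: 1/24 - 5·e/4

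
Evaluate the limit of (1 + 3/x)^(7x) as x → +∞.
As x → +∞: write (1 + 3/x)^(7x) = ((1 + 3/x)^x)^7 → (e^3)^7 = e^21.
Limit = e^(21).

Final answer: e^(21)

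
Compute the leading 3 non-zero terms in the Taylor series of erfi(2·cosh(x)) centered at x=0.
25·x^4·e^(4)/(6·√(π)) + 2·x^2·e^(4)/√(π) + erfi(2)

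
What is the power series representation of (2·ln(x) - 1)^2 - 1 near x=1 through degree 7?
-4·(x - 1) + 6·(x - 1)^2 - 16·(x - 1)^3/3 + 14·(x - 1)^4/3 - 62·(x - 1)^5/15 + 167·(x - 1)^6/45 - 118·(x - 1)^7/35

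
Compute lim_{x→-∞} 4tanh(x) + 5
Evaluate the dominant behaviour as x → -∞; each term tends to a finite value or vanishes.
Limit = 1.

Final answer: 1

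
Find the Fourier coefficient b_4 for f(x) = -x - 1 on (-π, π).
b_4 = (1/π) ∫_{-π}^{π} f(x)·sin(4x) dx.
Evaluate the integral (use parity and integration by parts as needed): b_4 = 1/2.

Final answer: 1/2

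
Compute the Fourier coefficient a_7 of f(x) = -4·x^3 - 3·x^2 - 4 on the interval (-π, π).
a_7 = (1/π) ∫_{-π}^{π} f(x)·cos(7x) dx.
Evaluate the integral (use parity and integration by parts as needed): a_7 = 12/49.

Final answer: 12/49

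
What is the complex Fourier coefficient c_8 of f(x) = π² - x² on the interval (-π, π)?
Compute the real Fourier coefficients first: a_8 = -1/16, b_8 = 0.
Then c_8 = (a_8 − i·b_8)/2 = -1/32.

Final answer: -1/32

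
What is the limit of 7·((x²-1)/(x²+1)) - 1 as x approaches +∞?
Evaluate the dominant behaviour as x → +∞; each term tends to a finite value or vanishes.
Limit = 6.

Final answer: 6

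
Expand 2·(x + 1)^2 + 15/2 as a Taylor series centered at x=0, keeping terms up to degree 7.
2·x^2 + 4·x + 19/2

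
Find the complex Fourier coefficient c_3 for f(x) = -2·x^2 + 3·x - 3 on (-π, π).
Compute the real Fourier coefficients first: a_3 = 8/9, b_3 = 2.
Then c_3 = (a_3 − i·b_3)/2 = 4/9 - i.

Final answer: 4/9 - i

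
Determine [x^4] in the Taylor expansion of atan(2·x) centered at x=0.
Expand to order 4: atan(2·x) = -8·x^3/3 + 2·x + O(x^5).
The coefficient of x^4 is 0.

Final answer: 0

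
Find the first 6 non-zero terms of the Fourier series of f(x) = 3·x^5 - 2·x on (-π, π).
(-120·π^2 + 6·π^4 + 716)·sin(x) + (-3·π^4 - 41/2 + 15·π^2)·sin(2·x) + (-40·π^2/9 + 44/27 + 2·π^4)·sin(3·x) + (-3·π^4/2 + 19/64 + 15·π^2/8)·sin(4·x) + (-24·π^2/25 - 356/625 + 6·π^4/5)·sin(5·x) + (-π^4 + 31/54 + 5·π^2/9)·sin(6·x)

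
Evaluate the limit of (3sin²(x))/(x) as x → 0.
Both numerator and denominator → 0 as x → 0; this is a 0/0 indeterminate form.
Expand each to leading order near x = 0: numerator ~ 3·x^2, denominator ~ x.
The limit of the ratio is 0.

Final answer: 0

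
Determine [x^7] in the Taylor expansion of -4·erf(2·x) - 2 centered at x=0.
Expand to order 7: -4·erf(2·x) - 2 = 512·x^7/(21·√(π)) - 128·x^5/(5·√(π)) + 64·x^3/(3·√(π)) - 16·x/√(π) - 2 + O(x^8).
The coefficient of x^7 is 512/(21·√(π)).

Final answer: 512/(21·√(π))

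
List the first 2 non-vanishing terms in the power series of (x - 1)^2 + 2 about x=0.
3 - 2·x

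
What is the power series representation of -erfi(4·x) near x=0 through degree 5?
-1024·x^5/(5·√(π)) - 128·x^3/(3·√(π)) - 8·x/√(π)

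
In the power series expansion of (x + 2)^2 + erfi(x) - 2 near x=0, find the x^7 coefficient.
Expand to order 7: (x + 2)^2 + erfi(x) - 2 = x^7/(21·√(π)) + x^5/(5·√(π)) + 2·x^3/(3·√(π)) + x^2 + x·(2/√(π) + 4) + 2 + O(x^8).
The coefficient of x^7 is 1/(21·√(π)).

Final answer: 1/(21·√(π))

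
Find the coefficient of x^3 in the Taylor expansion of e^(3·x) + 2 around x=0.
Expand to order 3: e^(3·x) + 2 = 9·x^3/2 + 9·x^2/2 + 3·x + 3 + O(x^4).
The coefficient of x^3 is 9/2.

Final answer: 9/2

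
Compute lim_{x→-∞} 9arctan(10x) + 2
Evaluate the dominant behaviour as x → -∞; each term tends to a finite value or vanishes.
Limit = 2 - 9·π/2.

Final answer: 2 - 9·π/2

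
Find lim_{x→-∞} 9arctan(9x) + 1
Evaluate the dominant behaviour as x → -∞; each term tends to a finite value or vanishes.
Limit = 1 - 9·π/2.

Final answer: 1 - 9·π/2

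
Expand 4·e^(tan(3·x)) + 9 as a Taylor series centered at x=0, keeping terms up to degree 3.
54·x^3 + 18·x^2 + 12·x + 13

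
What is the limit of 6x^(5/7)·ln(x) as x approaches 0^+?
This is a 0·∞ indeterminate form at x → 0⁺.
Rewrite the product as 6·ln(x) / x^(-5/7) and apply L'Hôpital, or use the standard hierarchy x^(-5/7) ≫ |ln x| as x → 0⁺.
The indeterminate product → 0, so the limit = 0.

Final answer: 0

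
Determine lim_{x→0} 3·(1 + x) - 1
Direct substitution at x = 0 gives 2.

Final answer: 2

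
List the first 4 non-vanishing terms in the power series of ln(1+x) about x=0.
-x^4/4 + x^3/3 - x^2/2 + x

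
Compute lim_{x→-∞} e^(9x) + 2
Evaluate the dominant behaviour as x → -∞; each term tends to a finite value or vanishes.
Limit = 2.

Final answer: 2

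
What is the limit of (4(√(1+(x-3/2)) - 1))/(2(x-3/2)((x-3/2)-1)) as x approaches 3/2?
Both numerator and denominator → 0 as x → 3/2; this is a 0/0 indeterminate form.
Expand each to leading order near x = 3/2: numerator ~ 2·(x - 3/2), denominator ~ -2·(x - 3/2).
The limit of the ratio is -1.

Final answer: -1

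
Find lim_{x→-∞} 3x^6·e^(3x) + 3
The product is a 0·∞ indeterminate form at x → -∞.
Rewrite the product as 3x^6 / e^(-3x) (an ∞/∞ form) and apply L'Hôpital, or use the standard hierarchy e^(3|x|) ≫ |x^6| as x → -∞.
The indeterminate product → 0, so the limit = 3.

Final answer: 3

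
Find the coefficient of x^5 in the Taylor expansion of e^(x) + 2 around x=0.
Expand to order 5: e^(x) + 2 = x^5/120 + x^4/24 + x^3/6 + x^2/2 + x + 3 + O(x^6).
The coefficient of x^5 is 1/120.

Final answer: 1/120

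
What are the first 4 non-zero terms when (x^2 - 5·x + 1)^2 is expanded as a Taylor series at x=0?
-10·x^3 + 27·x^2 - 10·x + 1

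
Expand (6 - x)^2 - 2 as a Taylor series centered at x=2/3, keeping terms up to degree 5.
238/9 - 32·(x - 2/3)/3 + (x - 2/3)^2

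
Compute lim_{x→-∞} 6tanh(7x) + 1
Evaluate the dominant behaviour as x → -∞; each term tends to a finite value or vanishes.
Limit = -5.

Final answer: -5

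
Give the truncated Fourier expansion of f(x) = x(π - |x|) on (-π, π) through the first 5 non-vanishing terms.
8·sin(x)/π + 8·sin(3·x)/(27·π) + 8·sin(5·x)/(125·π) + 8·sin(7·x)/(343·π) + 8·sin(9·x)/(729·π)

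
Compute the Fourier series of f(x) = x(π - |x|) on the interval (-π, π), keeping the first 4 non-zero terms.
8·sin(x)/π + 8·sin(3·x)/(27·π) + 8·sin(5·x)/(125·π) + 8·sin(7·x)/(343·π)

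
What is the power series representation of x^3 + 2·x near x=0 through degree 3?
x^3 + 2·x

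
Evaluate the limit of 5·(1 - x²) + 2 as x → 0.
Direct substitution at x = 0 gives 7.

Final answer: 7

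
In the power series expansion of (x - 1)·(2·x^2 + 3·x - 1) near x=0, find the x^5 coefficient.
Expand to order 5: (x - 1)·(2·x^2 + 3·x - 1) = 2·x^3 + x^2 - 4·x + 1 + O(x^6).
The coefficient of x^5 is 0.

Final answer: 0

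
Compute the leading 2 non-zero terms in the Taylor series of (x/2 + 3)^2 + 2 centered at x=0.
3·x + 11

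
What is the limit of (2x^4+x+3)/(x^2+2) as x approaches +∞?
This is an ∞/∞ indeterminate form as x → +∞.
Divide numerator and denominator by x^4 and let the lower-order terms vanish; the numerator's degree 4 exceeds the denominator's degree 2, so the quotient diverges.
Limit = ∞.

Final answer: ∞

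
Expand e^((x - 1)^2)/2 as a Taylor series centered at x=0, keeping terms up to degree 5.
-13·e·x^5/10 + 19·e·x^4/12 - 5·e·x^3/3 + 3·e·x^2/2 - e·x + e/2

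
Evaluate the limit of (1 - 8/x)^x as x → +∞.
As x → +∞: this is the defining limit (1 - 8/x)^x → e^(-8).
Limit = e^(-8).

Final answer: e^(-8)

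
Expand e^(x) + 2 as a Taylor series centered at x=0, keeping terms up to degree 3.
x^3/6 + x^2/2 + x + 3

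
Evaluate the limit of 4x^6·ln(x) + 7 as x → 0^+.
The product is a 0·∞ indeterminate form at x → 0⁺.
Rewrite the product as 4·ln(x) / x^(-6) and apply L'Hôpital, or use the standard hierarchy x^(-6) ≫ |ln x| as x → 0⁺.
The indeterminate product → 0, so the limit = 7.

Final answer: 7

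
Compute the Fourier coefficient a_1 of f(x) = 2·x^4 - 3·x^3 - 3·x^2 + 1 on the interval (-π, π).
a_1 = (1/π) ∫_{-π}^{π} f(x)·cos(1x) dx.
Evaluate the integral (use parity and integration by parts as needed): a_1 = 108 - 16·π^2.

Final answer: 108 - 16·π^2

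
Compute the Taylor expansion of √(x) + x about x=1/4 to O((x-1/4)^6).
3/4 + 2·(x - 1/4) - (x - 1/4)^2 + 2·(x - 1/4)^3 - 5·(x - 1/4)^4 + 14·(x - 1/4)^5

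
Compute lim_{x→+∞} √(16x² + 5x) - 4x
As x → +∞: multiply by the conjugate to get (5x)/(√(16x²+5x)+4x); the denominator ~ 8x, so the limit is 5/8.
Limit = 5/8.

Final answer: 5/8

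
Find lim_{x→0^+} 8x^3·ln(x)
This is a 0·∞ indeterminate form at x → 0⁺.
Rewrite the product as 8·ln(x) / x^(-3) and apply L'Hôpital, or use the standard hierarchy x^(-3) ≫ |ln x| as x → 0⁺.
The indeterminate product → 0, so the limit = 0.

Final answer: 0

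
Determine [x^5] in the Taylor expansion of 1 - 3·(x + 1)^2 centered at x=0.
Expand to order 5: 1 - 3·(x + 1)^2 = -3·x^2 - 6·x - 2 + O(x^6).
The coefficient of x^5 is 0.

Final answer: 0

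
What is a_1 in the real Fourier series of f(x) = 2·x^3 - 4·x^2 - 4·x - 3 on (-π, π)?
a_1 = (1/π) ∫_{-π}^{π} f(x)·cos(1x) dx.
Evaluate the integral (use parity and integration by parts as needed): a_1 = 16.

Final answer: 16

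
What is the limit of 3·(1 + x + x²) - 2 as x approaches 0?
Direct substitution at x = 0 gives 1.

Final answer: 1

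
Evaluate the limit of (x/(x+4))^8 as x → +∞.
As x → +∞: x/(x+4) = 1/(1 + 4/x) → 1, and the 8th power of a limit-1 base also → 1.
Limit = 1.

Final answer: 1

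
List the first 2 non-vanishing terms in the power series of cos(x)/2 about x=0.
1/2 - x^2/4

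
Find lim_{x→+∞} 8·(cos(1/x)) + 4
Evaluate the dominant behaviour as x → +∞; each term tends to a finite value or vanishes.
Limit = 12.

Final answer: 12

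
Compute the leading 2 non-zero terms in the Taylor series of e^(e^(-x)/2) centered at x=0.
-x·e^(1/2)/2 + e^(1/2)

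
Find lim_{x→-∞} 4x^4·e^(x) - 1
The product is a 0·∞ indeterminate form at x → -∞.
Rewrite the product as 4x^4 / e^(-x) (an ∞/∞ form) and apply L'Hôpital, or use the standard hierarchy e^(|x|) ≫ |x^4| as x → -∞.
The indeterminate product → 0, so the limit = -1.

Final answer: -1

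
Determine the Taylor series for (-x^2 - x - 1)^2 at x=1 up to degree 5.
9 + 18·(x - 1) + 15·(x - 1)^2 + 6·(x - 1)^3 + (x - 1)^4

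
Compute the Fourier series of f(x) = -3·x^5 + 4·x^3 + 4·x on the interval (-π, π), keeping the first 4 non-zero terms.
(-760 - 6·π^4 + 128·π^2)·sin(x) + (-19·π^2 + 49/2 + 3·π^4)·sin(2·x) + (-2·π^4 - 56/27 + 64·π^2/9)·sin(3·x) + (-31·π^2/8 - 35/64 + 3·π^4/2)·sin(4·x)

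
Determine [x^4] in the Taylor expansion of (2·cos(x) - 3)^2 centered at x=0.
Expand to order 4: (2·cos(x) - 3)^2 = 5·x^4/6 + 2·x^2 + 1 + O(x^5).
The coefficient of x^4 is 5/6.

Final answer: 5/6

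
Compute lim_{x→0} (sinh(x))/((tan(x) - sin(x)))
Both numerator and denominator → 0 as x → 0; this is a 0/0 indeterminate form.
Expand each to leading order near x = 0: numerator ~ x, denominator ~ x^3/2.
The limit of the ratio is ∞.

Final answer: ∞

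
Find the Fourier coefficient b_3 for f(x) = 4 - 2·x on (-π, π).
b_3 = (1/π) ∫_{-π}^{π} f(x)·sin(3x) dx.
Evaluate the integral (use parity and integration by parts as needed): b_3 = -4/3.

Final answer: -4/3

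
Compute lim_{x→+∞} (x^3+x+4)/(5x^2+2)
This is an ∞/∞ indeterminate form as x → +∞.
Divide numerator and denominator by x^3 and let the lower-order terms vanish; the numerator's degree 3 exceeds the denominator's degree 2, so the quotient diverges.
Limit = ∞.

Final answer: ∞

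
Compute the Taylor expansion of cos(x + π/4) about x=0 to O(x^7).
-√(2)·x^6/1440 - √(2)·x^5/240 + √(2)·x^4/48 + √(2)·x^3/12 - √(2)·x^2/4 - √(2)·x/2 + √(2)/2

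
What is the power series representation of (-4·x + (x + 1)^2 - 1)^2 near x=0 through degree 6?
x^4 - 4·x^3 + 4·x^2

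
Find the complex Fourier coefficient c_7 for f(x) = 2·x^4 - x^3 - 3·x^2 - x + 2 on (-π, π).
Compute the real Fourier coefficients first: a_7 = 684/2401 - 16·π^2/49, b_7 = -2·π^2/7 - 86/343.
Then c_7 = (a_7 − i·b_7)/2 = -8·π^2/49 + 342/2401 + 43·i/343 + i·π^2/7.

Final answer: -8·π^2/49 + 342/2401 + 43·i/343 + i·π^2/7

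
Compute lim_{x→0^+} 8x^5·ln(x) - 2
The product is a 0·∞ indeterminate form at x → 0⁺.
Rewrite the product as 8·ln(x) / x^(-5) and apply L'Hôpital, or use the standard hierarchy x^(-5) ≫ |ln x| as x → 0⁺.
The indeterminate product → 0, so the limit = -2.

Final answer: -2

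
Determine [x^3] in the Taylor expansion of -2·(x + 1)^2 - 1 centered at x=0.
Expand to order 3: -2·(x + 1)^2 - 1 = -2·x^2 - 4·x - 3 + O(x^4).
The coefficient of x^3 is 0.

Final answer: 0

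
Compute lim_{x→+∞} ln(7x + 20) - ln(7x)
This is an ∞ − ∞ indeterminate form.
Combine the logarithms: ln(7x+20) − ln(7x) = ln((7x+20)/(7x)) = ln(1 + 20/(7x)) → ln(1) = 0.
Limit = 0.

Final answer: 0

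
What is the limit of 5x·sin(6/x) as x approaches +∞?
As x → +∞: let u = 6/x → 0⁺; then 5·x·sin(6/x) = 5·6·sin(u)/u → 5·6·1 = 30.
Limit = 30.

Final answer: 30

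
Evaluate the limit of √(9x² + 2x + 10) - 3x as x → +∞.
As x → +∞: multiply by the conjugate to get (2x+10)/(√(9x²+2x+10)+3x); the denominator ~ 6x, so the limit is 2/6 = 1/3.
Limit = 1/3.

Final answer: 1/3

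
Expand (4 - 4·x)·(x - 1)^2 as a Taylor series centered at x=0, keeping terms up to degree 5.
-4·x^3 + 12·x^2 - 12·x + 4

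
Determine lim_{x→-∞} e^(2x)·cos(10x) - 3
Evaluate the dominant behaviour as x → -∞; each term tends to a finite value or vanishes.
Limit = -3.

Final answer: -3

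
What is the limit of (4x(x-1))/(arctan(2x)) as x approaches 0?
Both numerator and denominator → 0 as x → 0; this is a 0/0 indeterminate form.
Expand each to leading order near x = 0: numerator ~ -4·x, denominator ~ 2·x.
The limit of the ratio is -2.

Final answer: -2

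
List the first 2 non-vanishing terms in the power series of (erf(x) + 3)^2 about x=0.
12·x/√(π) + 9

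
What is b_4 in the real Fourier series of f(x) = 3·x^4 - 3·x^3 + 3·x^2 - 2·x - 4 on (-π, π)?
b_4 = (1/π) ∫_{-π}^{π} f(x)·sin(4x) dx.
Evaluate the integral (use parity and integration by parts as needed): b_4 = 7/16 + 3·π^2/2.

Final answer: 7/16 + 3·π^2/2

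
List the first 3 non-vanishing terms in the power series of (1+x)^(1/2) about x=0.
-x^2/8 + x/2 + 1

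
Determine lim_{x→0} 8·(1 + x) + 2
Direct substitution at x = 0 gives 10.

Final answer: 10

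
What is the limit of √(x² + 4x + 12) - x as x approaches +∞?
As x → +∞: multiply by the conjugate to get (4x+12)/(√(x²+4x+12)+x); the denominator ~ 2x, so the limit is 4/2 = 2.
Limit = 2.

Final answer: 2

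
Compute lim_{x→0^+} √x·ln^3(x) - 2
The product is a 0·∞ indeterminate form at x → 0⁺.
Rewrite the product as ln^3(x) / x^(-1/2) and apply L'Hôpital, or use the standard hierarchy x^(-1/2) ≫ |ln x|^3 as x → 0⁺.
The indeterminate product → 0, so the limit = -2.

Final answer: -2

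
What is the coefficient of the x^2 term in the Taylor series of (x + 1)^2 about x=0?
Expand to order 2: (x + 1)^2 = x^2 + 2·x + 1 + O(x^3).
The coefficient of x^2 is 1.

Final answer: 1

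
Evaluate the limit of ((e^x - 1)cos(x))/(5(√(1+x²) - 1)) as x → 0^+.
Both numerator and denominator → 0 as x → 0^+; this is a 0/0 indeterminate form.
Expand each to leading order near x = 0: numerator ~ x, denominator ~ 5·x^2/2.
The limit of the ratio is ∞.

Final answer: ∞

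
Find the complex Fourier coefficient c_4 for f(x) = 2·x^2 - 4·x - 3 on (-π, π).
Compute the real Fourier coefficients first: a_4 = 1/2, b_4 = 2.
Then c_4 = (a_4 − i·b_4)/2 = 1/4 - i.

Final answer: 1/4 - i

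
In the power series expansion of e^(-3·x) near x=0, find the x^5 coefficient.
Expand to order 5: e^(-3·x) = -81·x^5/40 + 27·x^4/8 - 9·x^3/2 + 9·x^2/2 - 3·x + 1 + O(x^6).
The coefficient of x^5 is -81/40.

Final answer: -81/40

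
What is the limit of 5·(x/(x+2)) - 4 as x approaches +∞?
Evaluate the dominant behaviour as x → +∞; each term tends to a finite value or vanishes.
Limit = 1.

Final answer: 1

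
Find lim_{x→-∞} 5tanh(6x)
Evaluate the dominant behaviour as x → -∞; each term tends to a finite value or vanishes.
Limit = -5.

Final answer: -5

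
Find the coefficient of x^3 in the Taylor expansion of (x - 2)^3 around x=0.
Expand to order 3: (x - 2)^3 = x^3 - 6·x^2 + 12·x - 8 + O(x^4).
The coefficient of x^3 is 1.

Final answer: 1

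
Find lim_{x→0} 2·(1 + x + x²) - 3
Direct substitution at x = 0 gives -1.

Final answer: -1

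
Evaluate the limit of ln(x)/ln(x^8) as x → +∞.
This is an ∞/∞ indeterminate form as x → +∞.
Write ln(x^8) = 8·ln(x), reducing the quotient to 1/8.
Limit = 1/8.

Final answer: 1/8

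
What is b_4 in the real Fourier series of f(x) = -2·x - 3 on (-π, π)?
b_4 = (1/π) ∫_{-π}^{π} f(x)·sin(4x) dx.
Evaluate the integral (use parity and integration by parts as needed): b_4 = 1.

Final answer: 1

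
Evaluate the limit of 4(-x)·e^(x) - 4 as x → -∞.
The product is a 0·∞ indeterminate form at x → -∞.
Rewrite the product as 4(-x) / e^(-x) (an ∞/∞ form) and apply L'Hôpital, or use the standard hierarchy e^(|x|) ≫ |(-x)| as x → -∞.
The indeterminate product → 0, so the limit = -4.

Final answer: -4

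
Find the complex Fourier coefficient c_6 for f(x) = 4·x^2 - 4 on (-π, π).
Compute the real Fourier coefficients first: a_6 = 4/9, b_6 = 0.
Then c_6 = (a_6 − i·b_6)/2 = 2/9.

Final answer: 2/9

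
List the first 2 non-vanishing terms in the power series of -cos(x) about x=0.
x^2/2 - 1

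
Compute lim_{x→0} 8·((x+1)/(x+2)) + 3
Direct substitution at x = 0 gives 7.

Final answer: 7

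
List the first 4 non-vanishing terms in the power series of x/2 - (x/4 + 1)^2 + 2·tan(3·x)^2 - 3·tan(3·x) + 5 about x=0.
-27·x^3 + 287·x^2/16 - 9·x + 4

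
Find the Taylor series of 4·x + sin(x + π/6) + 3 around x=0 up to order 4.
x^4/48 - √(3)·x^3/12 - x^2/4 + x·(√(3)/2 + 4) + 7/2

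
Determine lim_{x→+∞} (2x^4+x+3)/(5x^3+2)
This is an ∞/∞ indeterminate form as x → +∞.
Divide numerator and denominator by x^4 and let the lower-order terms vanish; the numerator's degree 4 exceeds the denominator's degree 3, so the quotient diverges.
Limit = ∞.

Final answer: ∞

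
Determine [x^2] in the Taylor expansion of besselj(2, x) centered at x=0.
Expand to order 2: besselj(2, x) = x^2/8 + O(x^3).
The coefficient of x^2 is 1/8.

Final answer: 1/8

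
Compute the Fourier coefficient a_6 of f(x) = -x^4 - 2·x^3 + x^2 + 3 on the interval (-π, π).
a_6 = (1/π) ∫_{-π}^{π} f(x)·cos(6x) dx.
Evaluate the integral (use parity and integration by parts as needed): a_6 = 4/27 - 2·π^2/9.

Final answer: 4/27 - 2·π^2/9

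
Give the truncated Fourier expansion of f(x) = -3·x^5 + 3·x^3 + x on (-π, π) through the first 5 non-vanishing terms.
(-754 - 6·π^4 + 126·π^2)·sin(x) + (-18·π^2 + 26 + 3·π^4)·sin(2·x) + (-2·π^4 - 98/27 + 58·π^2/9)·sin(3·x) + (-27·π^2/8 + 49/64 + 3·π^4/2)·sin(4·x) + (-6·π^4/5 - 74/625 + 54·π^2/25)·sin(5·x)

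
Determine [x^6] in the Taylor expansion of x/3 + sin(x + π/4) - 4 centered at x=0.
Expand to order 6: x/3 + sin(x + π/4) - 4 = -√(2)·x^6/1440 + √(2)·x^5/240 + √(2)·x^4/48 - √(2)·x^3/12 - √(2)·x^2/4 + x·(1/3 + √(2)/2) - 4 + √(2)/2 + O(x^7).
The coefficient of x^6 is -√(2)/1440.

Final answer: -√(2)/1440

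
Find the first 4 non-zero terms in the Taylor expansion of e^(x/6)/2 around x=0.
x^3/2592 + x^2/144 + x/12 + 1/2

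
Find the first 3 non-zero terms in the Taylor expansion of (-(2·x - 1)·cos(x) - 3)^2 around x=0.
6·x^2 + 8·x + 4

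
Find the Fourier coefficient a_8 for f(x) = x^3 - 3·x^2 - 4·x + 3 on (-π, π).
a_8 = (1/π) ∫_{-π}^{π} f(x)·cos(8x) dx.
Evaluate the integral (use parity and integration by parts as needed): a_8 = -3/16.

Final answer: -3/16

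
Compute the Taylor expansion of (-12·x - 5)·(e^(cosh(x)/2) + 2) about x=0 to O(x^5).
-25·x^4·e^(1/2)/96 - 3·x^3·e^(1/2) - 5·x^2·e^(1/2)/4 + x·(-24 - 12·e^(1/2)) - 10 - 5·e^(1/2)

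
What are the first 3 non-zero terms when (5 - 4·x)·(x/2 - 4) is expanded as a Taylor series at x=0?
-2·x^2 + 37·x/2 - 20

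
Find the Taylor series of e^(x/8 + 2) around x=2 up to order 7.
e^(9/4) + e^(9/4)·(x - 2)/8 + e^(9/4)·(x - 2)^2/128 + e^(9/4)·(x - 2)^3/3072 + e^(9/4)·(x - 2)^4/98304 + e^(9/4)·(x - 2)^5/3932160 + e^(9/4)·(x - 2)^6/188743680 + e^(9/4)·(x - 2)^7/10569646080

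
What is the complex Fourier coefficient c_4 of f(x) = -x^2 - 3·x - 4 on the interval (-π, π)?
Compute the real Fourier coefficients first: a_4 = -1/4, b_4 = 3/2.
Then c_4 = (a_4 − i·b_4)/2 = -1/8 - 3·i/4.

Final answer: -1/8 - 3·i/4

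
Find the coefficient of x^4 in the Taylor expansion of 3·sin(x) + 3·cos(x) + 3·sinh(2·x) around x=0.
Expand to order 4: 3·sin(x) + 3·cos(x) + 3·sinh(2·x) = x^4/8 + 7·x^3/2 - 3·x^2/2 + 9·x + 3 + O(x^5).
The coefficient of x^4 is 1/8.

Final answer: 1/8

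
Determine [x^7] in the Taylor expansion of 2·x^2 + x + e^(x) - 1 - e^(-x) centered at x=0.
Expand to order 7: 2·x^2 + x + e^(x) - 1 - e^(-x) = x^7/2520 + x^5/60 + x^3/3 + 2·x^2 + 3·x - 1 + O(x^8).
The coefficient of x^7 is 1/2520.

Final answer: 1/2520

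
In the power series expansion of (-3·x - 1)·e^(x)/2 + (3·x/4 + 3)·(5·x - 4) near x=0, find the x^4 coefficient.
Expand to order 4: (-3·x - 1)·e^(x)/2 + (3·x/4 + 3)·(5·x - 4) = -13·x^4/48 - 5·x^3/6 + 2·x^2 + 10·x - 25/2 + O(x^5).
The coefficient of x^4 is -13/48.

Final answer: -13/48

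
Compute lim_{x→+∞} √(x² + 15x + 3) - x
This is an ∞ − ∞ indeterminate form.
Multiply and divide by the conjugate √(x²+15x + 3) + x; the x² terms cancel, leaving (15x + 3)/(√(x²+15x + 3)+x) → 15/2.
Limit = 15/2.

Final answer: 15/2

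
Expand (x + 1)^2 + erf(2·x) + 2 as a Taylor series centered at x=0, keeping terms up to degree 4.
-16·x^3/(3·√(π)) + x^2 + x·(2 + 4/√(π)) + 3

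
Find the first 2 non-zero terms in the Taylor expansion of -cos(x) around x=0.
x^2/2 - 1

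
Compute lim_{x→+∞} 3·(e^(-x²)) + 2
Evaluate the dominant behaviour as x → +∞; each term tends to a finite value or vanishes.
Limit = 2.

Final answer: 2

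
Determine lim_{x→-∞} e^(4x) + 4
Evaluate the dominant behaviour as x → -∞; each term tends to a finite value or vanishes.
Limit = 4.

Final answer: 4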